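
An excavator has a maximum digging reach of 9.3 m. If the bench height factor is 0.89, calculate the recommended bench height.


Bench height = reach * factor
= 9.3 * 0.89
= 8.277 m

8.277 m


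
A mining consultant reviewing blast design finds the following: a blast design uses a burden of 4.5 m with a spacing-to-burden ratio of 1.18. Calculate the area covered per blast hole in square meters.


First, find the spacing:
Spacing = burden * ratio = 4.5 * 1.18
= 5.31 m
Then, calculate the area:
Area = burden * spacing = 4.5 * 5.31
= 23.895 m^2

23.895 m^2


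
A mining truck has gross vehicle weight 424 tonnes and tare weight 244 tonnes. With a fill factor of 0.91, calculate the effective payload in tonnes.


Maximum payload = gross - tare
= 424 - 244 = 180 tonnes
Effective payload = max payload * fill factor
= 180 * 0.91
= 163.8 tonnes

163.8 tonnes


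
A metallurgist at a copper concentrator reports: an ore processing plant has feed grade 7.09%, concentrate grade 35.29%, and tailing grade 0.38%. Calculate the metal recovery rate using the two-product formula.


95.6705%

Using the two-product formula:
R = 100 * c * (f - t) / (f * (c - t))
Numerator = 100 * 35.29 * (7.09 - 0.38)
= 100 * 35.29 * 6.71
= 23679.59
Denominator = 7.09 * (35.29 - 0.38)
= 7.09 * 34.91
= 247.5119
R = 23679.59 / 247.5119
= 95.6705%


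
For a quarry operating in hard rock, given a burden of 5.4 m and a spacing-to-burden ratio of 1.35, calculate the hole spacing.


7.29 m

Spacing = burden * ratio
= 5.4 * 1.35
= 7.29 m


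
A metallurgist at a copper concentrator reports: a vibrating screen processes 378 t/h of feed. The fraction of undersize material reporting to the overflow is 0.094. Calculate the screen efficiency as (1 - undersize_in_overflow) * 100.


90.6%

Screen efficiency = (1 - fraction of undersize in overflow) * 100
= (1 - 0.094) * 100
= 0.906 * 100
= 90.6%


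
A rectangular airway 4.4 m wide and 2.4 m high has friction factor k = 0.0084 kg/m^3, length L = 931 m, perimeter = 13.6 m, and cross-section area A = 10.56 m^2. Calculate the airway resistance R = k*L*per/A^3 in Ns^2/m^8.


Compute the numerator:
k * L * per = 0.0084 * 931 * 13.6
= 106.35744
Compute the denominator:
A^3 = 10.56^3 = 1177.583616
Resistance:
R = 106.35744 / 1177.583616
= 0.0903 Ns^2/m^8

0.0903 Ns^2/m^8


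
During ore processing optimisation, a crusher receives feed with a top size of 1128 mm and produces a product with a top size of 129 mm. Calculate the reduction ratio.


8.7442

Reduction ratio = feed size / product size
= 1128 / 129
= 8.7442


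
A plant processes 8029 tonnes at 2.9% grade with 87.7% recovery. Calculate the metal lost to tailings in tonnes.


28.6394 tonnes

Total metal in feed:
= 8029 * 2.9 / 100 = 232.841 tonnes
Metal recovered:
= 232.841 * 87.7 / 100 = 204.201557 tonnes
Metal lost to tailings:
= 232.841 - 204.201557
= 28.6394 tonnes


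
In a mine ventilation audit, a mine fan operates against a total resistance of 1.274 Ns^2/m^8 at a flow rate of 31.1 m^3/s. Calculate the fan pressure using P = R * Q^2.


Compute Q^2:
Q^2 = 31.1^2 = 967.21
Compute pressure:
P = R * Q^2 = 1.274 * 967.21
= 1232.2255 Pa

1232.2255 Pa


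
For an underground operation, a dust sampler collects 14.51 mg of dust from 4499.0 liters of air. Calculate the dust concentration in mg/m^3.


3.2252 mg/m^3

Convert liters to m^3: 1 m^3 = 1000 L
Concentration = mass / volume * 1000
= 14.51 / 4499.0 * 1000
= 0.003225161147 * 1000
= 3.2252 mg/m^3


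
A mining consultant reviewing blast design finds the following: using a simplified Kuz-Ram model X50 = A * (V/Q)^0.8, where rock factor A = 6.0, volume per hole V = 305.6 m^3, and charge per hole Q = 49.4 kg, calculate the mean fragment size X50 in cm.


Compute V/Q:
V/Q = 305.6 / 49.4 = 6.186234818
Raise to the power 0.8:
(V/Q)^0.8 = 6.186234818^0.8 = 4.296760241
Multiply by A:
X50 = 6.0 * 4.296760241
= 25.7806 cm

25.7806 cm


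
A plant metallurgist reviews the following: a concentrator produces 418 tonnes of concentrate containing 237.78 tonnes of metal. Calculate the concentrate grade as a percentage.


Grade = (metal in concentrate / concentrate mass) * 100
= (237.78 / 418) * 100
= 0.5688516746 * 100
= 56.8852%

56.8852%


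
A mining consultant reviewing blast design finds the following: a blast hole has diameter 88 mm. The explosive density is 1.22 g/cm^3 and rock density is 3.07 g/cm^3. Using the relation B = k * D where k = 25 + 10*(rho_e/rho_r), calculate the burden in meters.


First, compute k:
rho_e / rho_r = 1.22 / 3.07 = 0.3973941368
k = 25 + 10 * 0.3973941368 = 28.97394137
Then, compute burden:
B = k * D / 1000 = 28.97394137 * 88 / 1000
= 2549.70684 / 1000
= 2.5497 m

2.5497 m


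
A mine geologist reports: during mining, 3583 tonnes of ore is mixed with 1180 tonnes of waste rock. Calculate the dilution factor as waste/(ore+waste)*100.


24.7743%

Total material = ore + waste
= 3583 + 1180 = 4763 tonnes
Dilution = waste / total * 100
= 1180 / 4763 * 100
= 0.2477430191 * 100
= 24.7743%


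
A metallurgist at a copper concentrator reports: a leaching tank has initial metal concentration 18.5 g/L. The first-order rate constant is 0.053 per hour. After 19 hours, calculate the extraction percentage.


Compute the exponent:
-k * t = -0.053 * 19 = -1.007
Remaining concentration:
C = 18.5 * exp(-1.007)
= 18.5 * 0.3653132771
= 6.758295627 g/L
Extracted = 18.5 - 6.758295627 = 11.74170437 g/L
Extraction % = 11.74170437 / 18.5 * 100
= 63.4687%

63.4687%


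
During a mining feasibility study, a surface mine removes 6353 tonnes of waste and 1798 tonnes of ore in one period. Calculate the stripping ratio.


Stripping ratio = waste tonnage / ore tonnage
= 6353 / 1798
= 3.5334

3.5334


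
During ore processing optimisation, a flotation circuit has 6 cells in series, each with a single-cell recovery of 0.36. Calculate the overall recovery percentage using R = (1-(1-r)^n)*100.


Complement of single-cell recovery:
1 - r = 1 - 0.36 = 0.64
Raise to power n:
(1 - r)^6 = 0.64^6 = 0.06871947674
Overall recovery:
R = (1 - 0.06871947674) * 100
= 93.1281%

93.1281%


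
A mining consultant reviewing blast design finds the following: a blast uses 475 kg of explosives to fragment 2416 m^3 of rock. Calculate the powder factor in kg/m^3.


0.1966 kg/m^3

Powder factor = explosive mass / rock volume
= 475 / 2416
= 0.1966 kg/m^3


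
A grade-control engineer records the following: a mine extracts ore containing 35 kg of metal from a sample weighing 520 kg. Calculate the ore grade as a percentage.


6.7308%

Ore grade = (metal mass / ore mass) * 100
= (35 / 520) * 100
= 0.06730769231 * 100
= 6.7308%


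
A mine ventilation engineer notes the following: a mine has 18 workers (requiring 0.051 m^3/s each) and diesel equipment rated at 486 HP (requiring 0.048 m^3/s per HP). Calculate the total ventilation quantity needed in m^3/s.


Airflow for workers:
Q_people = 18 * 0.051 = 0.918 m^3/s
Airflow for diesel equipment:
Q_diesel = 486 * 0.048 = 23.328 m^3/s
Total ventilation:
Q_total = 0.918 + 23.328
= 24.246 m^3/s

24.246 m^3/s


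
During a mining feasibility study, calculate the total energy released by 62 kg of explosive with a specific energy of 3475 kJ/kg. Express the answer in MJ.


215.45 MJ

Energy = mass * specific_energy / 1000
= 62 * 3475 / 1000
= 215450 / 1000
= 215.45 MJ


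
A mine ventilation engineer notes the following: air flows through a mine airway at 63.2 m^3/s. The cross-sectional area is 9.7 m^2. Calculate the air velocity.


6.5155 m/s

Velocity = flow rate / cross-sectional area
= 63.2 / 9.7
= 6.5155 m/s


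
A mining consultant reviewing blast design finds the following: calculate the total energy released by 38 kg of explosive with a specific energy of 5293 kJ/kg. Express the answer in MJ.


201.134 MJ

Energy = mass * specific_energy / 1000
= 38 * 5293 / 1000
= 201134 / 1000
= 201.134 MJ


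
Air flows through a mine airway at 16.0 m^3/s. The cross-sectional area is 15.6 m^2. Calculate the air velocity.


Velocity = flow rate / cross-sectional area
= 16.0 / 15.6
= 1.0256 m/s

1.0256 m/s


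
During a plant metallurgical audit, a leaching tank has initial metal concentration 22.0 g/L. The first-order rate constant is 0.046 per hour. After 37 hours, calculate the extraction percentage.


Compute the exponent:
-k * t = -0.046 * 37 = -1.702
Remaining concentration:
C = 22.0 * exp(-1.702)
= 22.0 * 0.1823185221
= 4.011007487 g/L
Extracted = 22.0 - 4.011007487 = 17.98899251 g/L
Extraction % = 17.98899251 / 22.0 * 100
= 81.7681%

81.7681%


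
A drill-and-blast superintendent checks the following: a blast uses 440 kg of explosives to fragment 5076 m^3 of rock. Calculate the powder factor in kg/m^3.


Powder factor = explosive mass / rock volume
= 440 / 5076
= 0.0867 kg/m^3

0.0867 kg/m^3


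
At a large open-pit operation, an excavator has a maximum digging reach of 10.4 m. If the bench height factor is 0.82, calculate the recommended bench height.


Bench height = reach * factor
= 10.4 * 0.82
= 8.528 m

8.528 m


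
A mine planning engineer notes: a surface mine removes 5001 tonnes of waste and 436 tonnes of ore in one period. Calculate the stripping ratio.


11.4702

Stripping ratio = waste tonnage / ore tonnage
= 5001 / 436
= 11.4702


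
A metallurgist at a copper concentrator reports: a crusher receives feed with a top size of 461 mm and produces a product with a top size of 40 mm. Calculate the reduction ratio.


11.525

Reduction ratio = feed size / product size
= 461 / 40
= 11.525


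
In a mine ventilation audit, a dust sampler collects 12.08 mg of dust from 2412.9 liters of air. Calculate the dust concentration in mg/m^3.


5.0064 mg/m^3

Convert liters to m^3: 1 m^3 = 1000 L
Concentration = mass / volume * 1000
= 12.08 / 2412.9 * 1000
= 0.005006423805 * 1000
= 5.0064 mg/m^3


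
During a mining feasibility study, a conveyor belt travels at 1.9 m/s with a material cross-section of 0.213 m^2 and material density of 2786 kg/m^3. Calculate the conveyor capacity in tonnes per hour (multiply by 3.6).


Volumetric flow = speed * area
= 1.9 * 0.213 = 0.4047 m^3/s
Mass flow = volumetric * density
= 0.4047 * 2786 = 1127.4942 kg/s
Convert to t/h: multiply by 3.6
Capacity = 1127.4942 * 3.6
= 4058.9791 t/h

4058.9791 t/h


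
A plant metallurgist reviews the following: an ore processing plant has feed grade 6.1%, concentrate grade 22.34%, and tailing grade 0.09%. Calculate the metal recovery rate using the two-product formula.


98.9231%

Using the two-product formula:
R = 100 * c * (f - t) / (f * (c - t))
Numerator = 100 * 22.34 * (6.1 - 0.09)
= 100 * 22.34 * 6.01
= 13426.34
Denominator = 6.1 * (22.34 - 0.09)
= 6.1 * 22.25
= 135.725
R = 13426.34 / 135.725
= 98.9231%


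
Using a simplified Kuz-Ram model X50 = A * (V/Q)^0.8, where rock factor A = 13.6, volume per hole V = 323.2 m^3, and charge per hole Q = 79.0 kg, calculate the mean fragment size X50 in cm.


41.9773 cm

Compute V/Q:
V/Q = 323.2 / 79.0 = 4.091139241
Raise to the power 0.8:
(V/Q)^0.8 = 4.091139241^0.8 = 3.086564868
Multiply by A:
X50 = 13.6 * 3.086564868
= 41.9773 cm


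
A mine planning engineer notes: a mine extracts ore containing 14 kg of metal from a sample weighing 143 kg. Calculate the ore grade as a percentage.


Ore grade = (metal mass / ore mass) * 100
= (14 / 143) * 100
= 0.0979020979 * 100
= 9.7902%

9.7902%


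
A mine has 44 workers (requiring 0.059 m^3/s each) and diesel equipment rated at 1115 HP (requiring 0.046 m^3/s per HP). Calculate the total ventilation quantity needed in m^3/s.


Airflow for workers:
Q_people = 44 * 0.059 = 2.596 m^3/s
Airflow for diesel equipment:
Q_diesel = 1115 * 0.046 = 51.29 m^3/s
Total ventilation:
Q_total = 2.596 + 51.29
= 53.886 m^3/s

53.886 m^3/s


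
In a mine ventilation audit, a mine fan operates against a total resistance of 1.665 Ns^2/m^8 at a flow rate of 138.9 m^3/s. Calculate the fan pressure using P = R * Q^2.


32123.1947 Pa

Compute Q^2:
Q^2 = 138.9^2 = 19293.21
Compute pressure:
P = R * Q^2 = 1.665 * 19293.21
= 32123.1947 Pa


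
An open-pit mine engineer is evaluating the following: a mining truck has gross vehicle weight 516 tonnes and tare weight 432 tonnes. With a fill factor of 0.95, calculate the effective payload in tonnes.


79.8 tonnes

Maximum payload = gross - tare
= 516 - 432 = 84 tonnes
Effective payload = max payload * fill factor
= 84 * 0.95
= 79.8 tonnes


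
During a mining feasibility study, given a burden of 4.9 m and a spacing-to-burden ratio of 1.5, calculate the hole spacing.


7.35 m

Spacing = burden * ratio
= 4.9 * 1.5
= 7.35 m


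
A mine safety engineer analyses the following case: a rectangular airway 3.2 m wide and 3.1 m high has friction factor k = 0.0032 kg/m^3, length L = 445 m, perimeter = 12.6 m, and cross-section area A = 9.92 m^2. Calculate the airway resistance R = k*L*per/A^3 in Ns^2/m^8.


0.0184 Ns^2/m^8

Compute the numerator:
k * L * per = 0.0032 * 445 * 12.6
= 17.9424
Compute the denominator:
A^3 = 9.92^3 = 976.191488
Resistance:
R = 17.9424 / 976.191488
= 0.0184 Ns^2/m^8


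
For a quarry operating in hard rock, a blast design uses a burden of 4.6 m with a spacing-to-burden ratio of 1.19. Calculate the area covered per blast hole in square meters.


First, find the spacing:
Spacing = burden * ratio = 4.6 * 1.19
= 5.474 m
Then, calculate the area:
Area = burden * spacing = 4.6 * 5.474
= 25.1804 m^2

25.1804 m^2


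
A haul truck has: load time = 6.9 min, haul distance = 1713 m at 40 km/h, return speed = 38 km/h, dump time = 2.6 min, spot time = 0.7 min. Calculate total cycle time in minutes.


15.4742 min

Convert haul speed to m/min: 40 * 1000/60 = 666.6666667 m/min
Haul time = 1713 / 666.6666667 = 2.5695 min
Convert return speed to m/min: 38 * 1000/60 = 633.3333333 m/min
Return time = 1713 / 633.3333333 = 2.704736842 min
Total cycle time:
= 6.9 + 2.5695 + 2.6 + 2.704736842 + 0.7
= 15.4742 min


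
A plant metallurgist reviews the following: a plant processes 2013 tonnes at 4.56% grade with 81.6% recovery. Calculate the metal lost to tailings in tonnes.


16.8899 tonnes

Total metal in feed:
= 2013 * 4.56 / 100 = 91.7928 tonnes
Metal recovered:
= 91.7928 * 81.6 / 100 = 74.9029248 tonnes
Metal lost to tailings:
= 91.7928 - 74.9029248
= 16.8899 tonnes


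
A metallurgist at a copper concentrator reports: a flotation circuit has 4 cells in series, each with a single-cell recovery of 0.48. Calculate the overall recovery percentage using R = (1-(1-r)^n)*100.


Complement of single-cell recovery:
1 - r = 1 - 0.48 = 0.52
Raise to power n:
(1 - r)^4 = 0.52^4 = 0.07311616
Overall recovery:
R = (1 - 0.07311616) * 100
= 92.6884%

92.6884%


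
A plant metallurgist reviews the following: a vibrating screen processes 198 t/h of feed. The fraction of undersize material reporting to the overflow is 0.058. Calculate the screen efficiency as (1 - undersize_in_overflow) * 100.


94.2%

Screen efficiency = (1 - fraction of undersize in overflow) * 100
= (1 - 0.058) * 100
= 0.942 * 100
= 94.2%


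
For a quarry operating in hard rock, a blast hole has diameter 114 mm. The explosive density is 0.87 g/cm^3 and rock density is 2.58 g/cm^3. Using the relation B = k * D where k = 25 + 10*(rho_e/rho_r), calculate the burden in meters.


First, compute k:
rho_e / rho_r = 0.87 / 2.58 = 0.3372093023
k = 25 + 10 * 0.3372093023 = 28.37209302
Then, compute burden:
B = k * D / 1000 = 28.37209302 * 114 / 1000
= 3234.418605 / 1000
= 3.2344 m

3.2344 m


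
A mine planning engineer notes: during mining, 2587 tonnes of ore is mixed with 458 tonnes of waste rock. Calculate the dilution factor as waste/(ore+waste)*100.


15.0411%

Total material = ore + waste
= 2587 + 458 = 3045 tonnes
Dilution = waste / total * 100
= 458 / 3045 * 100
= 0.150410509 * 100
= 15.0411%


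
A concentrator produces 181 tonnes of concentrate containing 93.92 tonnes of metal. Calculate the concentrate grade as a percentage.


51.8895%

Grade = (metal in concentrate / concentrate mass) * 100
= (93.92 / 181) * 100
= 0.5188950276 * 100
= 51.8895%


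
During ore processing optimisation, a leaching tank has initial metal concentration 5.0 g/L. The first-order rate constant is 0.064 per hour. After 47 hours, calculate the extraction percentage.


Compute the exponent:
-k * t = -0.064 * 47 = -3.008
Remaining concentration:
C = 5.0 * exp(-3.008)
= 5.0 * 0.04939036077
= 0.2469518038 g/L
Extracted = 5.0 - 0.2469518038 = 4.753048196 g/L
Extraction % = 4.753048196 / 5.0 * 100
= 95.061%

95.061%


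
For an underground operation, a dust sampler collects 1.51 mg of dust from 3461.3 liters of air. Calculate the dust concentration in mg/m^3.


Convert liters to m^3: 1 m^3 = 1000 L
Concentration = mass / volume * 1000
= 1.51 / 3461.3 * 1000
= 0.0004362522752 * 1000
= 0.4363 mg/m^3

0.4363 mg/m^3


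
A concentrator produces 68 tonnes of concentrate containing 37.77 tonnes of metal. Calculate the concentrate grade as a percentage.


Grade = (metal in concentrate / concentrate mass) * 100
= (37.77 / 68) * 100
= 0.5554411765 * 100
= 55.5441%

55.5441%


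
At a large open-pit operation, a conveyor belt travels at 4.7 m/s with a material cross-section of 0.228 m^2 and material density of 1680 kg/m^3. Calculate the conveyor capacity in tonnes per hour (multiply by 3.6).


6481.0368 t/h

Volumetric flow = speed * area
= 4.7 * 0.228 = 1.0716 m^3/s
Mass flow = volumetric * density
= 1.0716 * 1680 = 1800.288 kg/s
Convert to t/h: multiply by 3.6
Capacity = 1800.288 * 3.6
= 6481.0368 t/h


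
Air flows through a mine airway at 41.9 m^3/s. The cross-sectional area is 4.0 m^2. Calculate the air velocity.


10.475 m/s

Velocity = flow rate / cross-sectional area
= 41.9 / 4.0
= 10.475 m/s


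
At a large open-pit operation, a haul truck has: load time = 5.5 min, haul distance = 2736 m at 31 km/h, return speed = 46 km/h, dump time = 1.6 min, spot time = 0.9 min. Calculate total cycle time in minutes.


16.8642 min

Convert haul speed to m/min: 31 * 1000/60 = 516.6666667 m/min
Haul time = 2736 / 516.6666667 = 5.295483871 min
Convert return speed to m/min: 46 * 1000/60 = 766.6666667 m/min
Return time = 2736 / 766.6666667 = 3.568695652 min
Total cycle time:
= 5.5 + 5.295483871 + 1.6 + 3.568695652 + 0.9
= 16.8642 min


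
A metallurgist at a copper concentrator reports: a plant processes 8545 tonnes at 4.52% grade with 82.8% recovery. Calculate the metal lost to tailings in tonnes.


Total metal in feed:
= 8545 * 4.52 / 100 = 386.234 tonnes
Metal recovered:
= 386.234 * 82.8 / 100 = 319.801752 tonnes
Metal lost to tailings:
= 386.234 - 319.801752
= 66.4322 tonnes

66.4322 tonnes


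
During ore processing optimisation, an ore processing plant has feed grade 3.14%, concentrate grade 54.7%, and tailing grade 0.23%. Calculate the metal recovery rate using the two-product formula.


Using the two-product formula:
R = 100 * c * (f - t) / (f * (c - t))
Numerator = 100 * 54.7 * (3.14 - 0.23)
= 100 * 54.7 * 2.91
= 15917.7
Denominator = 3.14 * (54.7 - 0.23)
= 3.14 * 54.47
= 171.0358
R = 15917.7 / 171.0358
= 93.0665%

93.0665%


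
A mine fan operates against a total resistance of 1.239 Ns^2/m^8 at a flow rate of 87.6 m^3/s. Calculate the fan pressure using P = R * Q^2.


Compute Q^2:
Q^2 = 87.6^2 = 7673.76
Compute pressure:
P = R * Q^2 = 1.239 * 7673.76
= 9507.7886 Pa

9507.7886 Pa


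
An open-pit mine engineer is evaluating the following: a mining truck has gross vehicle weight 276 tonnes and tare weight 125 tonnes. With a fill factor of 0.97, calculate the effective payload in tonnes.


Maximum payload = gross - tare
= 276 - 125 = 151 tonnes
Effective payload = max payload * fill factor
= 151 * 0.97
= 146.47 tonnes

146.47 tonnes


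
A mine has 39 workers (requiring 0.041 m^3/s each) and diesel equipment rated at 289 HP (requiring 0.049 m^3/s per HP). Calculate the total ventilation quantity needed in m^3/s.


15.76 m^3/s

Airflow for workers:
Q_people = 39 * 0.041 = 1.599 m^3/s
Airflow for diesel equipment:
Q_diesel = 289 * 0.049 = 14.161 m^3/s
Total ventilation:
Q_total = 1.599 + 14.161
= 15.76 m^3/s


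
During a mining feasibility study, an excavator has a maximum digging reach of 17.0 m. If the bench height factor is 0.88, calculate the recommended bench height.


14.96 m

Bench height = reach * factor
= 17.0 * 0.88
= 14.96 m


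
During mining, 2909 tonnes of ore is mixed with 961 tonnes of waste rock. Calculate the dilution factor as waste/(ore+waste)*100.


Total material = ore + waste
= 2909 + 961 = 3870 tonnes
Dilution = waste / total * 100
= 961 / 3870 * 100
= 0.2483204134 * 100
= 24.832%

24.832%


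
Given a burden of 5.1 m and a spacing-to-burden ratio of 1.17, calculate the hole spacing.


5.967 m

Spacing = burden * ratio
= 5.1 * 1.17
= 5.967 m


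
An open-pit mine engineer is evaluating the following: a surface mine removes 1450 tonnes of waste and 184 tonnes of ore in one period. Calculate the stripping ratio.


7.8804

Stripping ratio = waste tonnage / ore tonnage
= 1450 / 184
= 7.8804


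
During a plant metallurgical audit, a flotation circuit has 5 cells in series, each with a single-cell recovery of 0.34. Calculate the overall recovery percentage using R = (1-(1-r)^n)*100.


Complement of single-cell recovery:
1 - r = 1 - 0.34 = 0.66
Raise to power n:
(1 - r)^5 = 0.66^5 = 0.1252332576
Overall recovery:
R = (1 - 0.1252332576) * 100
= 87.4767%

87.4767%


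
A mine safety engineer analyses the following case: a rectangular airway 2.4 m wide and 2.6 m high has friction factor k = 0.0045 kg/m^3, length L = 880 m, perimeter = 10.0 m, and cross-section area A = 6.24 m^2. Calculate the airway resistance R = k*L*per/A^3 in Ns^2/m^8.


Compute the numerator:
k * L * per = 0.0045 * 880 * 10.0
= 39.6
Compute the denominator:
A^3 = 6.24^3 = 242.970624
Resistance:
R = 39.6 / 242.970624
= 0.163 Ns^2/m^8

0.163 Ns^2/m^8


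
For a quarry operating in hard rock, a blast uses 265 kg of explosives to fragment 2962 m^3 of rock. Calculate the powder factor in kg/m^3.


0.0895 kg/m^3

Powder factor = explosive mass / rock volume
= 265 / 2962
= 0.0895 kg/m^3


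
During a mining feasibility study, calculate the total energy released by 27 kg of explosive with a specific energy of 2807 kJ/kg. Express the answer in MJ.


Energy = mass * specific_energy / 1000
= 27 * 2807 / 1000
= 75789 / 1000
= 75.789 MJ

75.789 MJ


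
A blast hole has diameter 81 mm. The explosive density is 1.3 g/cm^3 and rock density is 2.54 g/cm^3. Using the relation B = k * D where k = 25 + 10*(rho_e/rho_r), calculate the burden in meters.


First, compute k:
rho_e / rho_r = 1.3 / 2.54 = 0.5118110236
k = 25 + 10 * 0.5118110236 = 30.11811024
Then, compute burden:
B = k * D / 1000 = 30.11811024 * 81 / 1000
= 2439.566929 / 1000
= 2.4396 m

2.4396 m


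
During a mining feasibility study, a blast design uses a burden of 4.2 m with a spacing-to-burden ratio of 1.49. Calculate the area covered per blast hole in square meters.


26.2836 m^2

First, find the spacing:
Spacing = burden * ratio = 4.2 * 1.49
= 6.258 m
Then, calculate the area:
Area = burden * spacing = 4.2 * 6.258
= 26.2836 m^2


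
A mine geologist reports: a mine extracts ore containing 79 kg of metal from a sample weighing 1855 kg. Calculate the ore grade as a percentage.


Ore grade = (metal mass / ore mass) * 100
= (79 / 1855) * 100
= 0.04258760108 * 100
= 4.2588%

4.2588%


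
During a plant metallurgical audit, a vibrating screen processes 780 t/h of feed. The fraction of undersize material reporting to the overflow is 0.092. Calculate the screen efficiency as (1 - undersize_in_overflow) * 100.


Screen efficiency = (1 - fraction of undersize in overflow) * 100
= (1 - 0.092) * 100
= 0.908 * 100
= 90.8%

90.8%


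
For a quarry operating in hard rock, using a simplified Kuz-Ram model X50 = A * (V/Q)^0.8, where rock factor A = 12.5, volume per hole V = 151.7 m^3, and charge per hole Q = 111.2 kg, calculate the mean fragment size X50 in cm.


Compute V/Q:
V/Q = 151.7 / 111.2 = 1.364208633
Raise to the power 0.8:
(V/Q)^0.8 = 1.364208633^0.8 = 1.282049031
Multiply by A:
X50 = 12.5 * 1.282049031
= 16.0256 cm

16.0256 cm


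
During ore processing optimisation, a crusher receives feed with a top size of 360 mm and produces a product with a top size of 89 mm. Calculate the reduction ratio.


4.0449

Reduction ratio = feed size / product size
= 360 / 89
= 4.0449


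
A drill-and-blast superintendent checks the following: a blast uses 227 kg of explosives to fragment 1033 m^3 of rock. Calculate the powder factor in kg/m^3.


0.2197 kg/m^3

Powder factor = explosive mass / rock volume
= 227 / 1033
= 0.2197 kg/m^3


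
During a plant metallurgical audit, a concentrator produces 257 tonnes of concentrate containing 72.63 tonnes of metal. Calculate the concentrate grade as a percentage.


Grade = (metal in concentrate / concentrate mass) * 100
= (72.63 / 257) * 100
= 0.2826070039 * 100
= 28.2607%

28.2607%


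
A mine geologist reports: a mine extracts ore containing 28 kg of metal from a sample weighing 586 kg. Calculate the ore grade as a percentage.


4.7782%

Ore grade = (metal mass / ore mass) * 100
= (28 / 586) * 100
= 0.04778156997 * 100
= 4.7782%


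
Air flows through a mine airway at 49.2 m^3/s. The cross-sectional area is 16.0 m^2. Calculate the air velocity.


3.075 m/s

Velocity = flow rate / cross-sectional area
= 49.2 / 16.0
= 3.075 m/s


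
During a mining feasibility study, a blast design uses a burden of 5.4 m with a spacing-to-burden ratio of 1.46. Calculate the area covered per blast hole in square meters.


42.5736 m^2

First, find the spacing:
Spacing = burden * ratio = 5.4 * 1.46
= 7.884 m
Then, calculate the area:
Area = burden * spacing = 5.4 * 7.884
= 42.5736 m^2


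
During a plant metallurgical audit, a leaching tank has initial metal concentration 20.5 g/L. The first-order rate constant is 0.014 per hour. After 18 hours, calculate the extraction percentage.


Compute the exponent:
-k * t = -0.014 * 18 = -0.252
Remaining concentration:
C = 20.5 * exp(-0.252)
= 20.5 * 0.7772447381
= 15.93351713 g/L
Extracted = 20.5 - 15.93351713 = 4.56648287 g/L
Extraction % = 4.56648287 / 20.5 * 100
= 22.2755%

22.2755%


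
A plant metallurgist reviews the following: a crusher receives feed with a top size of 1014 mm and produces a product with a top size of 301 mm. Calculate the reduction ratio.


Reduction ratio = feed size / product size
= 1014 / 301
= 3.3688

3.3688


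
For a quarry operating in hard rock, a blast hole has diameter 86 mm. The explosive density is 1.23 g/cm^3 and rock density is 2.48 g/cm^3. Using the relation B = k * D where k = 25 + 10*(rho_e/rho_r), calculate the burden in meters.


First, compute k:
rho_e / rho_r = 1.23 / 2.48 = 0.4959677419
k = 25 + 10 * 0.4959677419 = 29.95967742
Then, compute burden:
B = k * D / 1000 = 29.95967742 * 86 / 1000
= 2576.532258 / 1000
= 2.5765 m

2.5765 m


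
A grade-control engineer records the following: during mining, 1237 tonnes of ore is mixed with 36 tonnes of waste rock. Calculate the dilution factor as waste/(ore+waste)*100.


Total material = ore + waste
= 1237 + 36 = 1273 tonnes
Dilution = waste / total * 100
= 36 / 1273 * 100
= 0.02827965436 * 100
= 2.828%

2.828%


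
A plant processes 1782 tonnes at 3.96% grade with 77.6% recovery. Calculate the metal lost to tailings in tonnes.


15.8071 tonnes

Total metal in feed:
= 1782 * 3.96 / 100 = 70.5672 tonnes
Metal recovered:
= 70.5672 * 77.6 / 100 = 54.7601472 tonnes
Metal lost to tailings:
= 70.5672 - 54.7601472
= 15.8071 tonnes


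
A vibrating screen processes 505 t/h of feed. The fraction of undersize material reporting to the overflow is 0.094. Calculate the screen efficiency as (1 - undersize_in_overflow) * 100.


Screen efficiency = (1 - fraction of undersize in overflow) * 100
= (1 - 0.094) * 100
= 0.906 * 100
= 90.6%

90.6%


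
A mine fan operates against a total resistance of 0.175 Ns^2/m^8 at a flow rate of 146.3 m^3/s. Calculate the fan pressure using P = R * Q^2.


3745.6458 Pa

Compute Q^2:
Q^2 = 146.3^2 = 21403.69
Compute pressure:
P = R * Q^2 = 0.175 * 21403.69
= 3745.6458 Pa


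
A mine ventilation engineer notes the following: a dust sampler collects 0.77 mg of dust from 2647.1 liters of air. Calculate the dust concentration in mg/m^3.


0.2909 mg/m^3

Convert liters to m^3: 1 m^3 = 1000 L
Concentration = mass / volume * 1000
= 0.77 / 2647.1 * 1000
= 0.000290884364 * 1000
= 0.2909 mg/m^3


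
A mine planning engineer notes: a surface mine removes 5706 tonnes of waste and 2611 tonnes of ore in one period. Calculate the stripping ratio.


2.1854

Stripping ratio = waste tonnage / ore tonnage
= 5706 / 2611
= 2.1854


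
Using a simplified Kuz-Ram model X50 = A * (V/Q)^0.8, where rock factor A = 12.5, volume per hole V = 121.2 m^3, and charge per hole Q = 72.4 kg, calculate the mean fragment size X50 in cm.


18.8765 cm

Compute V/Q:
V/Q = 121.2 / 72.4 = 1.674033149
Raise to the power 0.8:
(V/Q)^0.8 = 1.674033149^0.8 = 1.510119247
Multiply by A:
X50 = 12.5 * 1.510119247
= 18.8765 cm


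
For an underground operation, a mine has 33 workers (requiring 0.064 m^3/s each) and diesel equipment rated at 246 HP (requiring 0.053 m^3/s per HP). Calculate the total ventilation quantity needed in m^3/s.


15.15 m^3/s

Airflow for workers:
Q_people = 33 * 0.064 = 2.112 m^3/s
Airflow for diesel equipment:
Q_diesel = 246 * 0.053 = 13.038 m^3/s
Total ventilation:
Q_total = 2.112 + 13.038
= 15.15 m^3/s


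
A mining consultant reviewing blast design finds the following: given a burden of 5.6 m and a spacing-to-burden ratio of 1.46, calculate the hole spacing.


8.176 m

Spacing = burden * ratio
= 5.6 * 1.46
= 8.176 m


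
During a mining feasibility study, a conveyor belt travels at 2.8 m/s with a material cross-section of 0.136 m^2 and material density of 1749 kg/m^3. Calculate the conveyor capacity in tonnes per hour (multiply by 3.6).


Volumetric flow = speed * area
= 2.8 * 0.136 = 0.3808 m^3/s
Mass flow = volumetric * density
= 0.3808 * 1749 = 666.0192 kg/s
Convert to t/h: multiply by 3.6
Capacity = 666.0192 * 3.6
= 2397.6691 t/h

2397.6691 t/h


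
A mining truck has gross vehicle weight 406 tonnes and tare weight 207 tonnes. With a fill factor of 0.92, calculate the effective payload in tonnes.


Maximum payload = gross - tare
= 406 - 207 = 199 tonnes
Effective payload = max payload * fill factor
= 199 * 0.92
= 183.08 tonnes

183.08 tonnes


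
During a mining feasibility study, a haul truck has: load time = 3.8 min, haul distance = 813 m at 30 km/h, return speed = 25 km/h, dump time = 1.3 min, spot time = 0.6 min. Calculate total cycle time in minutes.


9.2772 min

Convert haul speed to m/min: 30 * 1000/60 = 500 m/min
Haul time = 813 / 500 = 1.626 min
Convert return speed to m/min: 25 * 1000/60 = 416.6666667 m/min
Return time = 813 / 416.6666667 = 1.9512 min
Total cycle time:
= 3.8 + 1.626 + 1.3 + 1.9512 + 0.6
= 9.2772 min


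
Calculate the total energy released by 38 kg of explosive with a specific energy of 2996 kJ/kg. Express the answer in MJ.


Energy = mass * specific_energy / 1000
= 38 * 2996 / 1000
= 113848 / 1000
= 113.848 MJ

113.848 MJ


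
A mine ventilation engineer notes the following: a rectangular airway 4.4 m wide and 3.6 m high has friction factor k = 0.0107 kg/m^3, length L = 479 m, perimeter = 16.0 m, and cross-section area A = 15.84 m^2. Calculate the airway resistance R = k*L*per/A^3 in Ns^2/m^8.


Compute the numerator:
k * L * per = 0.0107 * 479 * 16.0
= 82.0048
Compute the denominator:
A^3 = 15.84^3 = 3974.344704
Resistance:
R = 82.0048 / 3974.344704
= 0.0206 Ns^2/m^8

0.0206 Ns^2/m^8


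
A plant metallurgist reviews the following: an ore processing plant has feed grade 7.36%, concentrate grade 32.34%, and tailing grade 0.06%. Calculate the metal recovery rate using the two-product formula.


Using the two-product formula:
R = 100 * c * (f - t) / (f * (c - t))
Numerator = 100 * 32.34 * (7.36 - 0.06)
= 100 * 32.34 * 7.3
= 23608.2
Denominator = 7.36 * (32.34 - 0.06)
= 7.36 * 32.28
= 237.5808
R = 23608.2 / 237.5808
= 99.3691%

99.3691%


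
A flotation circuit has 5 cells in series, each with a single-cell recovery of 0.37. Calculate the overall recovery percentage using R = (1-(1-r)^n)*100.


90.0756%

Complement of single-cell recovery:
1 - r = 1 - 0.37 = 0.63
Raise to power n:
(1 - r)^5 = 0.63^5 = 0.0992436543
Overall recovery:
R = (1 - 0.0992436543) * 100
= 90.0756%


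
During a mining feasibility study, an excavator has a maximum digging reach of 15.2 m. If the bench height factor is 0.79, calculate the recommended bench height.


12.008 m

Bench height = reach * factor
= 15.2 * 0.79
= 12.008 m


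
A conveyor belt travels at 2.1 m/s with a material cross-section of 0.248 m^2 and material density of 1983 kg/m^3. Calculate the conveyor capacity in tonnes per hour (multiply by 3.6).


Volumetric flow = speed * area
= 2.1 * 0.248 = 0.5208 m^3/s
Mass flow = volumetric * density
= 0.5208 * 1983 = 1032.7464 kg/s
Convert to t/h: multiply by 3.6
Capacity = 1032.7464 * 3.6
= 3717.887 t/h

3717.887 t/h


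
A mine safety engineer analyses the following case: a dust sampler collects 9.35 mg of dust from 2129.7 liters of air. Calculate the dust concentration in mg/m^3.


4.3903 mg/m^3

Convert liters to m^3: 1 m^3 = 1000 L
Concentration = mass / volume * 1000
= 9.35 / 2129.7 * 1000
= 0.004390289712 * 1000
= 4.3903 mg/m^3


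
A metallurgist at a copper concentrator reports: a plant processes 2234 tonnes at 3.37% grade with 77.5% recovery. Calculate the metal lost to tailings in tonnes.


16.9393 tonnes

Total metal in feed:
= 2234 * 3.37 / 100 = 75.2858 tonnes
Metal recovered:
= 75.2858 * 77.5 / 100 = 58.346495 tonnes
Metal lost to tailings:
= 75.2858 - 58.346495
= 16.9393 tonnes


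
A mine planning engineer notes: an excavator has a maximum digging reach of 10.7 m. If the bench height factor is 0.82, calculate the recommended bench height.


8.774 m

Bench height = reach * factor
= 10.7 * 0.82
= 8.774 m


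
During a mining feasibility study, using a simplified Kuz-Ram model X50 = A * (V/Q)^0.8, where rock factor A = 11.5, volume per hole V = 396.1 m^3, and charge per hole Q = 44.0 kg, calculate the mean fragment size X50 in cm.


66.7083 cm

Compute V/Q:
V/Q = 396.1 / 44.0 = 9.002272727
Raise to the power 0.8:
(V/Q)^0.8 = 9.002272727^0.8 = 5.800717731
Multiply by A:
X50 = 11.5 * 5.800717731
= 66.7083 cm


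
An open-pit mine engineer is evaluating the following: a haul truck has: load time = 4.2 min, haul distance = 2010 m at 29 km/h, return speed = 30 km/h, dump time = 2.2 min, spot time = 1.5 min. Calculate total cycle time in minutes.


16.0786 min

Convert haul speed to m/min: 29 * 1000/60 = 483.3333333 m/min
Haul time = 2010 / 483.3333333 = 4.15862069 min
Convert return speed to m/min: 30 * 1000/60 = 500 m/min
Return time = 2010 / 500 = 4.02 min
Total cycle time:
= 4.2 + 4.15862069 + 2.2 + 4.02 + 1.5
= 16.0786 min


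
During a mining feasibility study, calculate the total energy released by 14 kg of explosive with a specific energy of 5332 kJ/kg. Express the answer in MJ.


74.648 MJ

Energy = mass * specific_energy / 1000
= 14 * 5332 / 1000
= 74648 / 1000
= 74.648 MJ


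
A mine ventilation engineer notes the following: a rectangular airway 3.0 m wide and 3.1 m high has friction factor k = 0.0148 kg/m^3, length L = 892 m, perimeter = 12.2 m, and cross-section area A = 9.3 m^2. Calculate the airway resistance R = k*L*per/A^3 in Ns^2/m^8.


0.2002 Ns^2/m^8

Compute the numerator:
k * L * per = 0.0148 * 892 * 12.2
= 161.05952
Compute the denominator:
A^3 = 9.3^3 = 804.357
Resistance:
R = 161.05952 / 804.357
= 0.2002 Ns^2/m^8


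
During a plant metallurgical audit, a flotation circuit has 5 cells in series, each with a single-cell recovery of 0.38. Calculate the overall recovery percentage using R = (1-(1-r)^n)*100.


90.8387%

Complement of single-cell recovery:
1 - r = 1 - 0.38 = 0.62
Raise to power n:
(1 - r)^5 = 0.62^5 = 0.0916132832
Overall recovery:
R = (1 - 0.0916132832) * 100
= 90.8387%


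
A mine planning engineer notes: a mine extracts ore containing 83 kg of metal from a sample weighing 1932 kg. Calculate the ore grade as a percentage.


4.2961%

Ore grade = (metal mass / ore mass) * 100
= (83 / 1932) * 100
= 0.04296066253 * 100
= 4.2961%


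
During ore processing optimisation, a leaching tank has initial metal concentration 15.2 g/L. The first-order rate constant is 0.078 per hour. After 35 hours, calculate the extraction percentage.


93.4781%

Compute the exponent:
-k * t = -0.078 * 35 = -2.73
Remaining concentration:
C = 15.2 * exp(-2.73)
= 15.2 * 0.06521928967
= 0.991333203 g/L
Extracted = 15.2 - 0.991333203 = 14.2086668 g/L
Extraction % = 14.2086668 / 15.2 * 100
= 93.4781%


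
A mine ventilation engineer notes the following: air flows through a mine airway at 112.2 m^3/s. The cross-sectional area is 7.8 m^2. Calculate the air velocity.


14.3846 m/s

Velocity = flow rate / cross-sectional area
= 112.2 / 7.8
= 14.3846 m/s


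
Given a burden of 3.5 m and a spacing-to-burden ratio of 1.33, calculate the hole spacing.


4.655 m

Spacing = burden * ratio
= 3.5 * 1.33
= 4.655 m


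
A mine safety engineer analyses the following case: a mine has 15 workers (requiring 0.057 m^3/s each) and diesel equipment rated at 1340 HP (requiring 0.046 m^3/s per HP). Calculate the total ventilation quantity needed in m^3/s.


62.495 m^3/s

Airflow for workers:
Q_people = 15 * 0.057 = 0.855 m^3/s
Airflow for diesel equipment:
Q_diesel = 1340 * 0.046 = 61.64 m^3/s
Total ventilation:
Q_total = 0.855 + 61.64
= 62.495 m^3/s


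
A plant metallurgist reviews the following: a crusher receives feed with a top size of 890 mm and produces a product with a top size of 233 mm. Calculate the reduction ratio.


3.8197

Reduction ratio = feed size / product size
= 890 / 233
= 3.8197


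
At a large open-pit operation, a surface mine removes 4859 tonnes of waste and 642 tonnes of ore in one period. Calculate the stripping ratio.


Stripping ratio = waste tonnage / ore tonnage
= 4859 / 642
= 7.5685

7.5685


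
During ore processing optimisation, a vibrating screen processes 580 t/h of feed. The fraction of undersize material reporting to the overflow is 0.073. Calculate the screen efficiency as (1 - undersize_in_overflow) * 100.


92.7%

Screen efficiency = (1 - fraction of undersize in overflow) * 100
= (1 - 0.073) * 100
= 0.927 * 100
= 92.7%


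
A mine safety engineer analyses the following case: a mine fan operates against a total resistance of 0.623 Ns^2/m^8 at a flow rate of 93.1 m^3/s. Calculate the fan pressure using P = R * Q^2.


5399.921 Pa

Compute Q^2:
Q^2 = 93.1^2 = 8667.61
Compute pressure:
P = R * Q^2 = 0.623 * 8667.61
= 5399.921 Pa


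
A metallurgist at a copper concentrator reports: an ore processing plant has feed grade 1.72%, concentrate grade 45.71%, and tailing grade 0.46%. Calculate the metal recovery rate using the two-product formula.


Using the two-product formula:
R = 100 * c * (f - t) / (f * (c - t))
Numerator = 100 * 45.71 * (1.72 - 0.46)
= 100 * 45.71 * 1.26
= 5759.46
Denominator = 1.72 * (45.71 - 0.46)
= 1.72 * 45.25
= 77.83
R = 5759.46 / 77.83
= 74.0005%

74.0005%


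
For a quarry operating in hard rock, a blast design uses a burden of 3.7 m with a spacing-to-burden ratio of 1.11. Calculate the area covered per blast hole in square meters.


15.1959 m^2

First, find the spacing:
Spacing = burden * ratio = 3.7 * 1.11
= 4.107 m
Then, calculate the area:
Area = burden * spacing = 3.7 * 4.107
= 15.1959 m^2


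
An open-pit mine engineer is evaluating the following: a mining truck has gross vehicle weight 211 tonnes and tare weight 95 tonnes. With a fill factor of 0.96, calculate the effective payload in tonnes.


111.36 tonnes

Maximum payload = gross - tare
= 211 - 95 = 116 tonnes
Effective payload = max payload * fill factor
= 116 * 0.96
= 111.36 tonnes
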